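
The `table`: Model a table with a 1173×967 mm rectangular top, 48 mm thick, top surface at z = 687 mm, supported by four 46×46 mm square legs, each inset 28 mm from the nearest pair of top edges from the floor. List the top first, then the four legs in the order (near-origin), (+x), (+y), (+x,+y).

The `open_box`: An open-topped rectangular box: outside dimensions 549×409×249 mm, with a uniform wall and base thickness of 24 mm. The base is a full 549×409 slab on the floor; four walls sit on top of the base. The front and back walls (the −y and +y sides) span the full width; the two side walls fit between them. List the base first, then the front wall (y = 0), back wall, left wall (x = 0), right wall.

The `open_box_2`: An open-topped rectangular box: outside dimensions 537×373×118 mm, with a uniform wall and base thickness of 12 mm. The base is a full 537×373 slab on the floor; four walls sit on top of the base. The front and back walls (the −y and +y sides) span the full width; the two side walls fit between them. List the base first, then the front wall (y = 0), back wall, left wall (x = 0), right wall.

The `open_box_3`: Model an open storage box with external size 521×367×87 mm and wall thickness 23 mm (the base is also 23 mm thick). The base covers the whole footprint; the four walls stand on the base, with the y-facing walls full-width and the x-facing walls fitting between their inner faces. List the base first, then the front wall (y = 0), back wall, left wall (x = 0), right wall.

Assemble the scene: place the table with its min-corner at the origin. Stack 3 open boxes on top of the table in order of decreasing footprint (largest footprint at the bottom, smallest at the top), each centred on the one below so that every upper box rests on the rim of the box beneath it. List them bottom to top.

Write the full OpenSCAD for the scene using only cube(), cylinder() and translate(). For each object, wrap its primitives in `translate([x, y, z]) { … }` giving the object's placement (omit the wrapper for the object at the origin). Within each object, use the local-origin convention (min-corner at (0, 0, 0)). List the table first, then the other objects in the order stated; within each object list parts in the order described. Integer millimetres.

translate([0, 0, 639]) cube([1173, 967, 48]);
translate([28, 28, 0]) cube([46, 46, 639]);
translate([1099, 28, 0]) cube([46, 46, 639]);
translate([28, 893, 0]) cube([46, 46, 639]);
translate([1099, 893, 0]) cube([46, 46, 639]);
translate([312, 279, 687]) {
  cube([549, 409, 24]);
  translate([0, 0, 24]) cube([549, 24, 225]);
  translate([0, 385, 24]) cube([549, 24, 225]);
  translate([0, 24, 24]) cube([24, 361, 225]);
  translate([525, 24, 24]) cube([24, 361, 225]);
}
translate([318, 297, 936]) {
  cube([537, 373, 12]);
  translate([0, 0, 12]) cube([537, 12, 106]);
  translate([0, 361, 12]) cube([537, 12, 106]);
  translate([0, 12, 12]) cube([12, 349, 106]);
  translate([525, 12, 12]) cube([12, 349, 106]);
}
translate([326, 300, 1054]) {
  cube([521, 367, 23]);
  translate([0, 0, 23]) cube([521, 23, 64]);
  translate([0, 344, 23]) cube([521, 23, 64]);
  translate([0, 23, 23]) cube([23, 321, 64]);
  translate([498, 23, 23]) cube([23, 321, 64]);
}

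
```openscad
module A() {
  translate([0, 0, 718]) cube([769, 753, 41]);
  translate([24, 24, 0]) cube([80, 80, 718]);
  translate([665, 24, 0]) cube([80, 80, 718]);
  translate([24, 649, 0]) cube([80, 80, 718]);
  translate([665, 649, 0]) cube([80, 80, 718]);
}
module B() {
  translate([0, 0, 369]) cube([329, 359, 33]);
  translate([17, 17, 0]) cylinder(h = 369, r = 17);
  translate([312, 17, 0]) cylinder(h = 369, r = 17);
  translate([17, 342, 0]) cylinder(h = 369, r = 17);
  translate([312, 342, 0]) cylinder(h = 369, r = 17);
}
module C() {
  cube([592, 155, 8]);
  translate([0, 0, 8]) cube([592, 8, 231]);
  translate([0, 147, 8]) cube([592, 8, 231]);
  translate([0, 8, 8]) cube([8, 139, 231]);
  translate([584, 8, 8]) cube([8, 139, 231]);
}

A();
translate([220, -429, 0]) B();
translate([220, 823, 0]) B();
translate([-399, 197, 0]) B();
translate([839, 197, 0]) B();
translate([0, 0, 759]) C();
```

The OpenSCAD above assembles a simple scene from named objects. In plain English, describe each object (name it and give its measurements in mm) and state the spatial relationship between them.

A is a rectangular dining table. The top is 769×753×41 mm with its upper surface at z = 759 mm. It stands on four 80×80 mm square legs, each inset 24 mm from the nearest pair of top edges, running from the floor to the underside of the top.

B is a four-legged stool. The seat is a 329×359×33 mm slab whose top surface is at z = 402 mm; four round legs, each 34 mm in diameter, run from the floor (z = 0) to the underside of the seat, each leg's axis is inset half a diameter from the nearest pair of seat edges (so the leg's bounding box is flush with the corner).

C is an open-topped rectangular box: outside dimensions 592×155×239 mm, with a uniform wall and base thickness of 8 mm. The base is a full 592×155 slab on the floor; four walls sit on top of the base. The front and back walls (the −y and +y sides) span the full width; the two side walls fit between them.

Four stools sit around the table at the −y, +y, −x, +x sides. The open box is on top of the table.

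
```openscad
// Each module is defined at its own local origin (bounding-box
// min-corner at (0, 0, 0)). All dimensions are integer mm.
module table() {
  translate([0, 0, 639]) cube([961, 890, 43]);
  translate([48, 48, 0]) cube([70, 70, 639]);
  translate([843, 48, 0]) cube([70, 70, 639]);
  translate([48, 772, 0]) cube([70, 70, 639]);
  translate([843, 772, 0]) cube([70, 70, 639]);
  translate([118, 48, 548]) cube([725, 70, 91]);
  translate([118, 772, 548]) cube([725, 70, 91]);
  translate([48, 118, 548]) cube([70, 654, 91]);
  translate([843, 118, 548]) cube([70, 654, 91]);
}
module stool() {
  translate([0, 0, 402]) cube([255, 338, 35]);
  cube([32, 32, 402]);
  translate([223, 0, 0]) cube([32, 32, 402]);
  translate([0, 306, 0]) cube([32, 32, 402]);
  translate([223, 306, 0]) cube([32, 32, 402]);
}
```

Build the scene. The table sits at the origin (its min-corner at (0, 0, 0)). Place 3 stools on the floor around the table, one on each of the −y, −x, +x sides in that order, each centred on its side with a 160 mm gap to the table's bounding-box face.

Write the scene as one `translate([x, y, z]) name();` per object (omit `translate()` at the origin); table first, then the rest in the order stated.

table();
translate([353, -498, 0]) stool();
translate([-415, 276, 0]) stool();
translate([1121, 276, 0]) stool();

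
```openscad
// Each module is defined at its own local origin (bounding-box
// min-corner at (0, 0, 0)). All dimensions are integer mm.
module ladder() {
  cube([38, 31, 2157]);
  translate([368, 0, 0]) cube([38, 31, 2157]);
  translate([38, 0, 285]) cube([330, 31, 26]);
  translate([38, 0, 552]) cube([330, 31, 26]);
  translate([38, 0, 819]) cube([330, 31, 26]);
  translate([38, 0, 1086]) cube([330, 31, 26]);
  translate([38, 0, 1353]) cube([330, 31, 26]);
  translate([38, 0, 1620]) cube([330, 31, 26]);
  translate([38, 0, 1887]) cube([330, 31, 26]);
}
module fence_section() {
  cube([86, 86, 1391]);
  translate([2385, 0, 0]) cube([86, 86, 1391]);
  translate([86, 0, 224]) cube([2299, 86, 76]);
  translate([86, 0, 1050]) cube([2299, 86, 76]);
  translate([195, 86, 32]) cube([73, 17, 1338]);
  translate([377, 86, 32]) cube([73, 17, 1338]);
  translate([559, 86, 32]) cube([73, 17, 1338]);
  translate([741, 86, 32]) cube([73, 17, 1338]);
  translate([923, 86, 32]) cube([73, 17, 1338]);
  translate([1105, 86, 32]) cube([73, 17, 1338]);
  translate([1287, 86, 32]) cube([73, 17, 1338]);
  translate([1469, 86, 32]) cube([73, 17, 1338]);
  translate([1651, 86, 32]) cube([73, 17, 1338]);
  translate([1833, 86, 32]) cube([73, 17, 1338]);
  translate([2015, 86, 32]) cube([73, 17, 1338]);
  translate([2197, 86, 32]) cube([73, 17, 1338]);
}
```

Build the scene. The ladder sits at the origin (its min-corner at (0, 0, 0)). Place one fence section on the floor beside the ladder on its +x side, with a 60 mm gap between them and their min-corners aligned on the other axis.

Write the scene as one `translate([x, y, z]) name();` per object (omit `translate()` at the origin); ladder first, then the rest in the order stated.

ladder();
translate([466, 0, 0]) fence_section();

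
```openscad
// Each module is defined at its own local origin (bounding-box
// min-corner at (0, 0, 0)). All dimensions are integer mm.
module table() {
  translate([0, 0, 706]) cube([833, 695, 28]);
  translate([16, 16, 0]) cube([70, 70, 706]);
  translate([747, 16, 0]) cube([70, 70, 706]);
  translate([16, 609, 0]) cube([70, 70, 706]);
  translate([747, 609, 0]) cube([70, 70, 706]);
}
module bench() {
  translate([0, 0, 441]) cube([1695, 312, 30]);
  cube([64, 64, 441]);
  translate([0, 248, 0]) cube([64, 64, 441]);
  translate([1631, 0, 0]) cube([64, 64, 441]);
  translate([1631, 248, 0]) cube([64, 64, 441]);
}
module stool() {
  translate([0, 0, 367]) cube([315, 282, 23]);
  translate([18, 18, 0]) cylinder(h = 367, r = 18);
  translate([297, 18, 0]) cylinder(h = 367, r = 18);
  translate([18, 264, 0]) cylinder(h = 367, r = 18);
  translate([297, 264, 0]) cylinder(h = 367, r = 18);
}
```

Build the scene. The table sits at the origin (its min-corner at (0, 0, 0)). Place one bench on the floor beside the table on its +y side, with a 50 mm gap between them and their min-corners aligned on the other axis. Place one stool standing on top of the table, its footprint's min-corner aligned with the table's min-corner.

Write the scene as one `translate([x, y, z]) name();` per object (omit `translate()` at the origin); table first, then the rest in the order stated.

table();
translate([0, 745, 0]) bench();
translate([0, 0, 734]) stool();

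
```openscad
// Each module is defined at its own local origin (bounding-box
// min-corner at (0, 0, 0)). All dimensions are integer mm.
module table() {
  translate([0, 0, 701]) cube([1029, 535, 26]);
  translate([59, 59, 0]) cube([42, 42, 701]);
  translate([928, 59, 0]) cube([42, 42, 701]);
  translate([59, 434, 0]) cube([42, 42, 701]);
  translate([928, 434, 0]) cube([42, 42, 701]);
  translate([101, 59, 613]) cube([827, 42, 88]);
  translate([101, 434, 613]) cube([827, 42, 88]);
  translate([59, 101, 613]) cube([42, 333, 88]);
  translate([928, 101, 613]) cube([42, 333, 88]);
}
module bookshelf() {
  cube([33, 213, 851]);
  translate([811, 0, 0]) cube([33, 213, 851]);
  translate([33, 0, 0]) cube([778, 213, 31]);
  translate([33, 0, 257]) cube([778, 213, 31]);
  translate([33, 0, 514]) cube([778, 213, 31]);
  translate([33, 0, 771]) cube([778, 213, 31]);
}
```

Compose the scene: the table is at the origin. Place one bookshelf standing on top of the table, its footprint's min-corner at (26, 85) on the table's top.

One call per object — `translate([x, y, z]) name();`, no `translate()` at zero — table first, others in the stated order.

table();
translate([26, 85, 727]) bookshelf();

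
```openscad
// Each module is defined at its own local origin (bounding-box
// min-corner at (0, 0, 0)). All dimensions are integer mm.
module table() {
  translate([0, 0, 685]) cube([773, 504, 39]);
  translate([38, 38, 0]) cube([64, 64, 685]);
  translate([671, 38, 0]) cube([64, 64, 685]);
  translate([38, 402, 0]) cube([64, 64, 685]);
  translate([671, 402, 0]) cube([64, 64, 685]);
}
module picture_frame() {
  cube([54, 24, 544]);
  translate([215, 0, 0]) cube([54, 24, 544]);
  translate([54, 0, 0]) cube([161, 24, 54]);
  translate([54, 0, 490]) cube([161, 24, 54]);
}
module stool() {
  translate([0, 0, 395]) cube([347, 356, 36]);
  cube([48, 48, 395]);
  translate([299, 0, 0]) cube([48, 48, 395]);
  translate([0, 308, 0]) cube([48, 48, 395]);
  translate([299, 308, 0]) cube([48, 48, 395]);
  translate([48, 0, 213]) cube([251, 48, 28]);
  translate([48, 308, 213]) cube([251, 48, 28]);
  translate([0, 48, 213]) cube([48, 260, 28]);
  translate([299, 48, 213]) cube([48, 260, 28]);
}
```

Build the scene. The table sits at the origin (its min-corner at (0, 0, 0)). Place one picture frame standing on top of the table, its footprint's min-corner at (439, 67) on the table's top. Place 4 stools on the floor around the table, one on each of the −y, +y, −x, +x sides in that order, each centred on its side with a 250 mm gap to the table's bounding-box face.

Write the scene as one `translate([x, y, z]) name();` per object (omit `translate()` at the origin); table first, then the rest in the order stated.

table();
translate([439, 67, 724]) picture_frame();
translate([213, -606, 0]) stool();
translate([213, 754, 0]) stool();
translate([-597, 74, 0]) stool();
translate([1023, 74, 0]) stool();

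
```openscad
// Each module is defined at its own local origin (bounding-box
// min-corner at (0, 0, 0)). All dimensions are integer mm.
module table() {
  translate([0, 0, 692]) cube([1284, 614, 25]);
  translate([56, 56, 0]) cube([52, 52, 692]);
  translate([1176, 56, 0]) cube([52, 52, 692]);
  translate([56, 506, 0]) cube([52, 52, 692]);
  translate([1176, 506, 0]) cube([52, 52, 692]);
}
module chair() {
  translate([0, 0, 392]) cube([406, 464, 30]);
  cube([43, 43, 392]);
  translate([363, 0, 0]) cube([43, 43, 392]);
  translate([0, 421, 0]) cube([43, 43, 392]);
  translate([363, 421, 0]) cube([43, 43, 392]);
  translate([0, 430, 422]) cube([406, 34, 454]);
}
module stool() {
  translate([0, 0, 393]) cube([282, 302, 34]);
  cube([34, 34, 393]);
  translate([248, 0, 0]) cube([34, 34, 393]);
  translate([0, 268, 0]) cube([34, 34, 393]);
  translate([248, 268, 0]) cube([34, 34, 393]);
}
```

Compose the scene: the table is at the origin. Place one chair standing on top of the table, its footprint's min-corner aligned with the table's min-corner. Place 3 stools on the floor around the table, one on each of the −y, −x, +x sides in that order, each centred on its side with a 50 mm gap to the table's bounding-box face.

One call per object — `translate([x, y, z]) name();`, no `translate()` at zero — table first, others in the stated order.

table();
translate([0, 0, 717]) chair();
translate([501, -352, 0]) stool();
translate([-332, 156, 0]) stool();
translate([1334, 156, 0]) stool();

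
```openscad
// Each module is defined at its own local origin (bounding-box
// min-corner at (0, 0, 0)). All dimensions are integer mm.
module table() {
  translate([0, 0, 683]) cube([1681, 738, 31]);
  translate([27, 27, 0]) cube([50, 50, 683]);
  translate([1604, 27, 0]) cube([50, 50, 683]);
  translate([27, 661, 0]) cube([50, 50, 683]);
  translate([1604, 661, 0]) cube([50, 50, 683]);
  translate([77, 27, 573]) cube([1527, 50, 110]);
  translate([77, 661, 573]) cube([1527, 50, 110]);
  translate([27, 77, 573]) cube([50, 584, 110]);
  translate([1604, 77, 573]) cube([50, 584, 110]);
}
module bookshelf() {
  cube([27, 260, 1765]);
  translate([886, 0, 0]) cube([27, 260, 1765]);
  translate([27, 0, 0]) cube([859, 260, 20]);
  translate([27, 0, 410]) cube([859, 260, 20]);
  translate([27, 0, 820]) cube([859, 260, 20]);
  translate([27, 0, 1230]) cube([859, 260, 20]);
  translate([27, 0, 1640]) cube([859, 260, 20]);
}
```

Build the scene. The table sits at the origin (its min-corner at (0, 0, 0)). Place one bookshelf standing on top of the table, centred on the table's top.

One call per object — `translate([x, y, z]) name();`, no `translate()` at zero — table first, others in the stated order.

table();
translate([384, 239, 714]) bookshelf();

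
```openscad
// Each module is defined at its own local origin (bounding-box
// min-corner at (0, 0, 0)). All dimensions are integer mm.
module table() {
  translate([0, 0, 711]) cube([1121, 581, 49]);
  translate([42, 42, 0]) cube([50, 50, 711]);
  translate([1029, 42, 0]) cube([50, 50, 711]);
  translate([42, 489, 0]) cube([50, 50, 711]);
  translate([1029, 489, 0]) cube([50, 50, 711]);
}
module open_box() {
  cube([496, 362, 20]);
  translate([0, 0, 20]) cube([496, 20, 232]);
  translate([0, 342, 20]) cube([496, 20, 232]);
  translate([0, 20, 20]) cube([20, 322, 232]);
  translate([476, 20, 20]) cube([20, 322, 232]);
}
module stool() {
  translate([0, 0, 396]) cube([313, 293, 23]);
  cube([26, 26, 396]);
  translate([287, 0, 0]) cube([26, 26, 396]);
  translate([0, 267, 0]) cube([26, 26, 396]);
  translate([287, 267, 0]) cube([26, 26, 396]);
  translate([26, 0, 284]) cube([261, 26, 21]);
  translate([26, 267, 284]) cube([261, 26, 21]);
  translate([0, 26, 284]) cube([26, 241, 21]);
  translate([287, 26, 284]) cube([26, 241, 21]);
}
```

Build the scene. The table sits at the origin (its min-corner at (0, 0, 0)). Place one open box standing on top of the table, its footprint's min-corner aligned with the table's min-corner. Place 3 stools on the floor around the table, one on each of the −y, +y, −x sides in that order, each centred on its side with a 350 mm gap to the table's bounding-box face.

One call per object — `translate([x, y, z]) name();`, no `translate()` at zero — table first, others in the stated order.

table();
translate([0, 0, 760]) open_box();
translate([404, -643, 0]) stool();
translate([404, 931, 0]) stool();
translate([-663, 144, 0]) stool();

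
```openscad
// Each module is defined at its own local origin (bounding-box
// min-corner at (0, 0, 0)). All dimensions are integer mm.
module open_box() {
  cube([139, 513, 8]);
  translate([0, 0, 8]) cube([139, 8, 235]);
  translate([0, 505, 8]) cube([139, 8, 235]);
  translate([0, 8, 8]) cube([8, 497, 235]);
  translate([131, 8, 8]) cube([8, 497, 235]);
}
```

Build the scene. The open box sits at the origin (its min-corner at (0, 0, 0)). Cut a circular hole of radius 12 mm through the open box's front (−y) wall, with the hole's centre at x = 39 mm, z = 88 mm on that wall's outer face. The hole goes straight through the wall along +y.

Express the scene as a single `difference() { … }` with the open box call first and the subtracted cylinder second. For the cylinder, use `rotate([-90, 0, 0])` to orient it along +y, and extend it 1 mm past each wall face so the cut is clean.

difference() {
  open_box();
  translate([39, -1, 88]) rotate([-90, 0, 0]) cylinder(h = 10, r = 12);
}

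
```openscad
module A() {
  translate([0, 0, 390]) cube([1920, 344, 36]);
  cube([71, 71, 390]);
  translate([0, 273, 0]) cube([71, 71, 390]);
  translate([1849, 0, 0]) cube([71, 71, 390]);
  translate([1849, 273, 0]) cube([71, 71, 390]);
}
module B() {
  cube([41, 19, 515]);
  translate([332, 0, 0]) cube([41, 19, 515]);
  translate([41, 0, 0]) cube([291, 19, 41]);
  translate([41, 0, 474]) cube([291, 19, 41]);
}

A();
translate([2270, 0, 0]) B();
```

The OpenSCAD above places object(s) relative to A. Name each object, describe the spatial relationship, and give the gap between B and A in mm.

A is a bench. B is a picture frame. The picture frame is on the floor beside the bench on its +x side. The gap between the picture frame and the bench is 350 mm.

The picture frame's nearest face is 350 mm from the bench's +x face.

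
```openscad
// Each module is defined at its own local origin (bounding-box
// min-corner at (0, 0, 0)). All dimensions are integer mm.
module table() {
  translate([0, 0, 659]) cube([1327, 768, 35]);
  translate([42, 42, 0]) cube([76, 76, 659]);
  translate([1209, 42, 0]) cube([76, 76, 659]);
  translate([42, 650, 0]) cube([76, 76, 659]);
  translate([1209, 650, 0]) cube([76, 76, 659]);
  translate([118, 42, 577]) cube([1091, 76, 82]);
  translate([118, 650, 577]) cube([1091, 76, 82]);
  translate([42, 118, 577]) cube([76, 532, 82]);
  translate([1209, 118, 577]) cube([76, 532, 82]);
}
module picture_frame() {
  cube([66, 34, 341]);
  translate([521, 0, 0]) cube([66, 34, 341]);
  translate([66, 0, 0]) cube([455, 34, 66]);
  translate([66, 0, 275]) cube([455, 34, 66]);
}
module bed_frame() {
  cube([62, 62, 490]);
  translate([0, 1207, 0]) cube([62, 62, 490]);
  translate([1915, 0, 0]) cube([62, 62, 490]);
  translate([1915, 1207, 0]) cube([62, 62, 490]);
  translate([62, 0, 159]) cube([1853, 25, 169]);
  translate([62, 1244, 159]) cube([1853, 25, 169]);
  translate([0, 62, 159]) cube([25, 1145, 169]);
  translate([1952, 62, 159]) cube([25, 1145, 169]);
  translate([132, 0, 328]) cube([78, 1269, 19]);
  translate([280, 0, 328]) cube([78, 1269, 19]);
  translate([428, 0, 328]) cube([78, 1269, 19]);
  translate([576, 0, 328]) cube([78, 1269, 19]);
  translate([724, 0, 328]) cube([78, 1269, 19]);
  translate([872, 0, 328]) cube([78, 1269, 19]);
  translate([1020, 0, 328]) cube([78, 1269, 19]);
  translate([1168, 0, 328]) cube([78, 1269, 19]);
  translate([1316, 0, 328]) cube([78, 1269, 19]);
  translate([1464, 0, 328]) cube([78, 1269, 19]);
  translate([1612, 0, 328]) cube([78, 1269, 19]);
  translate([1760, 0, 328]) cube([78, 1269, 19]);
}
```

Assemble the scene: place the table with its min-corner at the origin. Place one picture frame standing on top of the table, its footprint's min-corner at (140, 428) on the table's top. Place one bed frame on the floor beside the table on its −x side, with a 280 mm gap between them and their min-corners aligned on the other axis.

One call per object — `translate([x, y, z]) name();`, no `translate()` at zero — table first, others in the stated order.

table();
translate([140, 428, 694]) picture_frame();
translate([-2257, 0, 0]) bed_frame();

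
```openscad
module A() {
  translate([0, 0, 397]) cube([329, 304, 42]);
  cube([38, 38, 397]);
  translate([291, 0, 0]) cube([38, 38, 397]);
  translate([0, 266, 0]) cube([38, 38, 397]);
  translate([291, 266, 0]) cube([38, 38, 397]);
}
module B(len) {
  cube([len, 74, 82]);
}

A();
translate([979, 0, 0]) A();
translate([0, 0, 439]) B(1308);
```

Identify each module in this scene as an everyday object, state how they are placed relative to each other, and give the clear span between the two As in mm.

Second stool starts at x = 979; first ends at x = 329; clear span = 979 − 329 = 650 mm.

A is a stool. B is a beam. A beam spans the tops of two stools. The clear span between the two stools is 650 mm.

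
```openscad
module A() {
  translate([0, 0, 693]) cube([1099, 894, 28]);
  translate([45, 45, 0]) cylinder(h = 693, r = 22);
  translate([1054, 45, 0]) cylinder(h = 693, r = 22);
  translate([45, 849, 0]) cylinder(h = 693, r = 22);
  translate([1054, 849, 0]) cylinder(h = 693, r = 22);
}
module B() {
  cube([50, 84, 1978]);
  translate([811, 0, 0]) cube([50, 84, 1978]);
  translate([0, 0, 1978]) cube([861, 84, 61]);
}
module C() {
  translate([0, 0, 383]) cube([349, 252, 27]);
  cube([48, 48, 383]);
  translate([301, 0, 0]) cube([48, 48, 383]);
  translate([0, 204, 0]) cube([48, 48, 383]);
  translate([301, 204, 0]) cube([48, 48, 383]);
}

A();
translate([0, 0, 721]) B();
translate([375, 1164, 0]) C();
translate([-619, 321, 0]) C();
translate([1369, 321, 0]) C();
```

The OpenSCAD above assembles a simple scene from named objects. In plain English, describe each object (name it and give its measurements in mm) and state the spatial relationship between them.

A is a table: top 1099 mm (x) × 894 mm (y), 28 mm thick, upper face at z = 721 mm, on four round legs of 44 mm diameter, each leg's bounding box inset 23 mm from the nearest pair of top edges, running from z = 0 to the bottom of the top.

B is a rectangular door frame: two vertical jambs of 50×84 mm section, 1978 mm tall, with a clear opening 761 mm wide between their inner faces. A header 61 mm tall and 84 mm deep lies on top of the jambs and spans the full outside width.

C is a four-legged stool. The seat is a 349×252×27 mm slab whose top surface is at z = 410 mm; four square legs, each 48×48 mm in cross-section, run from the floor (z = 0) to the underside of the seat, each flush with a corner of the seat.

The door frame is on top of the table. Three stools sit around the table at the +y, −x, +x sides.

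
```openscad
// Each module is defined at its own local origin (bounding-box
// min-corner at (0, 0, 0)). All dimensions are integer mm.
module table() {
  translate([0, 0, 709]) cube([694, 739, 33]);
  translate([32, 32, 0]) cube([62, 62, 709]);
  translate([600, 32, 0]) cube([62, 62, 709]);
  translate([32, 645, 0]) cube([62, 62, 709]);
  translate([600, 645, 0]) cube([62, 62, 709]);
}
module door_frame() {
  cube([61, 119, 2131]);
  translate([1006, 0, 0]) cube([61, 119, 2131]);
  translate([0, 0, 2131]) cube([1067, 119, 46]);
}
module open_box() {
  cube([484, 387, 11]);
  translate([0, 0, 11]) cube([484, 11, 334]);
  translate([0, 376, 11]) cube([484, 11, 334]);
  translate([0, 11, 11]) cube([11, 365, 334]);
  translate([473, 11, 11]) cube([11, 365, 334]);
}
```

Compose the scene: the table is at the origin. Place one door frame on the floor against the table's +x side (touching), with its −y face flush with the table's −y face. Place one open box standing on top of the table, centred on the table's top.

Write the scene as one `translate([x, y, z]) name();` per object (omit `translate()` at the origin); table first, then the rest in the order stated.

table();
translate([694, 0, 0]) door_frame();
translate([105, 176, 742]) open_box();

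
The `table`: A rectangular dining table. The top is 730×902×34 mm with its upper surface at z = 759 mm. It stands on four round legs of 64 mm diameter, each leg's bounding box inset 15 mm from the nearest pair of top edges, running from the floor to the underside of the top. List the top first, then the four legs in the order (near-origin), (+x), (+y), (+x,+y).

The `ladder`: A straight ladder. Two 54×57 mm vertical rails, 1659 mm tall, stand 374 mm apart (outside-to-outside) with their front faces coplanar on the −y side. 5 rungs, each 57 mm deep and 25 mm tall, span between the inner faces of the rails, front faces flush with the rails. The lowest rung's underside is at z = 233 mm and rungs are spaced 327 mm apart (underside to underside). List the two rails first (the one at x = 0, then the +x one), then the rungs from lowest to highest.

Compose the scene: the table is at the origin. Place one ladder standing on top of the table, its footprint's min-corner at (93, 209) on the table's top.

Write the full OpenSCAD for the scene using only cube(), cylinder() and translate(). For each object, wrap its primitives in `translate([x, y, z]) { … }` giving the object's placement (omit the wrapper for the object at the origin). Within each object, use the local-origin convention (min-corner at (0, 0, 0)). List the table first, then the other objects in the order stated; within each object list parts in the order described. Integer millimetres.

translate([0, 0, 725]) cube([730, 902, 34]);
translate([47, 47, 0]) cylinder(h = 725, r = 32);
translate([683, 47, 0]) cylinder(h = 725, r = 32);
translate([47, 855, 0]) cylinder(h = 725, r = 32);
translate([683, 855, 0]) cylinder(h = 725, r = 32);
translate([93, 209, 759]) {
  cube([54, 57, 1659]);
  translate([320, 0, 0]) cube([54, 57, 1659]);
  translate([54, 0, 233]) cube([266, 57, 25]);
  translate([54, 0, 560]) cube([266, 57, 25]);
  translate([54, 0, 887]) cube([266, 57, 25]);
  translate([54, 0, 1214]) cube([266, 57, 25]);
  translate([54, 0, 1541]) cube([266, 57, 25]);
}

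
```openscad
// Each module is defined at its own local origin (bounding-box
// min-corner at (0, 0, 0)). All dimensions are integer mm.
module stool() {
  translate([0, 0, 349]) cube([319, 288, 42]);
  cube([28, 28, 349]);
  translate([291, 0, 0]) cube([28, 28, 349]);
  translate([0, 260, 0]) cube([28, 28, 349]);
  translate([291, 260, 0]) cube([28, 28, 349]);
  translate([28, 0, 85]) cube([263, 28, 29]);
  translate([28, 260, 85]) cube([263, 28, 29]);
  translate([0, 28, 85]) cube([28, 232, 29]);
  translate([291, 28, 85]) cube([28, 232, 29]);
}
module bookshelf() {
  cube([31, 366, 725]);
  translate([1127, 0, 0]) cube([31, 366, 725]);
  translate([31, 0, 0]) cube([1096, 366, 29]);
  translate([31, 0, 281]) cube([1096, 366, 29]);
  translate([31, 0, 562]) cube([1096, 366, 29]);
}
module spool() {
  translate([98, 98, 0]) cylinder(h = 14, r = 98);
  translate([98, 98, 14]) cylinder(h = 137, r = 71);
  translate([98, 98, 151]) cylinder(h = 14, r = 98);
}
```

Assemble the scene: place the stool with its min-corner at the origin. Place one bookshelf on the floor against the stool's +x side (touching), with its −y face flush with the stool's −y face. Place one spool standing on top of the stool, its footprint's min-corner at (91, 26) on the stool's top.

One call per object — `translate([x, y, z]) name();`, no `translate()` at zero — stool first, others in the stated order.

stool();
translate([319, 0, 0]) bookshelf();
translate([91, 26, 391]) spool();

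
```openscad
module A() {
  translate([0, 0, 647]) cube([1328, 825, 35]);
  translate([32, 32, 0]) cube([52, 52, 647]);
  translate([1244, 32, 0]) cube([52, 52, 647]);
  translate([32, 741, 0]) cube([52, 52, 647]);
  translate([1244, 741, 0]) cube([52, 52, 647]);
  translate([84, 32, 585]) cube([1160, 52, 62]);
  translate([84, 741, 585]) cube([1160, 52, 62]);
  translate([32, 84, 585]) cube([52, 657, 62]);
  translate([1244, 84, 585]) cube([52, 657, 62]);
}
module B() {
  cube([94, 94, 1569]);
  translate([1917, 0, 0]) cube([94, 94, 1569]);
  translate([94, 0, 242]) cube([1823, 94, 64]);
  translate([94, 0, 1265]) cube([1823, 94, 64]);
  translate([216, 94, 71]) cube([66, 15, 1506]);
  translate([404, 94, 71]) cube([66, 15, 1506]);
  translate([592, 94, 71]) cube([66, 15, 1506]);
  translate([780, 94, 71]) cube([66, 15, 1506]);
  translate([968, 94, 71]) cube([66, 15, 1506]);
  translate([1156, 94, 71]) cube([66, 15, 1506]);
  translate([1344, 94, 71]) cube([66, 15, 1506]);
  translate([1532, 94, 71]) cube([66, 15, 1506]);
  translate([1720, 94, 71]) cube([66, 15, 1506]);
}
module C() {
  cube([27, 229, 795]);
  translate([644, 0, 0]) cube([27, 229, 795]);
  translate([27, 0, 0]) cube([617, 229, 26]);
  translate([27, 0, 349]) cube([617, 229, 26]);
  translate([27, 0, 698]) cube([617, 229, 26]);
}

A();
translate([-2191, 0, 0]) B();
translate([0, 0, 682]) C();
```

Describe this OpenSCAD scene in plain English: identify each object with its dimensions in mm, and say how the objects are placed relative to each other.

A is a table with a 1328×825 mm rectangular top, 35 mm thick, top surface at z = 682 mm, supported by four 52×52 mm square legs, each inset 32 mm from the nearest pair of top edges, running from the floor. Four apron rails, 52 mm thick and 62 mm tall, run between adjacent legs with their top edges flush with the underside of the top and their outer faces flush with the legs' outer faces.

B is a fence section. Two 94×94 mm posts, 1569 mm tall, stand on the floor with a clear span of 1823 mm between their inner faces. Two horizontal rails of 94×64 mm section span the gap between the posts with their undersides at z = 242 mm and z = 1265 mm, flush with the posts' −y face. 9 pickets, each 66 mm wide, 15 mm thick and 1506 mm tall, are fixed to the +y face of the rails with their bottoms at z = 71 mm, evenly spaced across the span with equal gaps (rounded down to the nearest mm) at the −x end and between each pair — any rounding remainder accumulates at the +x end.

C is a bookshelf 671 mm wide overall, 229 mm deep and 795 mm tall. The two sides are 27 mm thick vertical panels. 3 horizontal shelves of 26 mm thickness span between the inner faces of the sides; the lowest shelf sits on the floor and shelves are stacked with a clear vertical gap of 323 mm between each pair.

The fence section is on the floor beside the table on its −x side. The bookshelf is on top of the table.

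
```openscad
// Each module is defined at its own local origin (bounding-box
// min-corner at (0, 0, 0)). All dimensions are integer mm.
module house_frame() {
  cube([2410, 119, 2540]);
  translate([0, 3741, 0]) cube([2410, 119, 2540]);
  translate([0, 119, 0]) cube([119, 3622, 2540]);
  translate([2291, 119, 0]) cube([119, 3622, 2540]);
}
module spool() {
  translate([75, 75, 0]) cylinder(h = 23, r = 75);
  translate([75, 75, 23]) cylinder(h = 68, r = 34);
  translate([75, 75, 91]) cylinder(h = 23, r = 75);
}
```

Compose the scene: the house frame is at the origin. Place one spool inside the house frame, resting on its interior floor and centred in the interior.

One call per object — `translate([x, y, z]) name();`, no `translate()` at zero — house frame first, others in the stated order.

house_frame();
translate([1130, 1855, 0]) spool();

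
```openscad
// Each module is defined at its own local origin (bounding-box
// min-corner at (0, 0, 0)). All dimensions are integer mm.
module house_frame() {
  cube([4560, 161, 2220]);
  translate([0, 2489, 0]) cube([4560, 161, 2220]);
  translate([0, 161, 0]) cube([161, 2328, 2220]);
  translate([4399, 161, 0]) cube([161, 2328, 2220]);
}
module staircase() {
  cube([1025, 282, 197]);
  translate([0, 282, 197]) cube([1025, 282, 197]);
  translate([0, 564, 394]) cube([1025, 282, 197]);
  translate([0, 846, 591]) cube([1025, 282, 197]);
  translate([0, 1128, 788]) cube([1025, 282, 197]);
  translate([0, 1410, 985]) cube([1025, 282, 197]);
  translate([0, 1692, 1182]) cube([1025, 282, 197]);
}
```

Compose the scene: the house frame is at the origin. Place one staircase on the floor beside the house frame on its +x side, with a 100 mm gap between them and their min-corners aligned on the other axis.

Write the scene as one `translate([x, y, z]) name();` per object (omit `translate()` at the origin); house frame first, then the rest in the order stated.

house_frame();
translate([4660, 0, 0]) staircase();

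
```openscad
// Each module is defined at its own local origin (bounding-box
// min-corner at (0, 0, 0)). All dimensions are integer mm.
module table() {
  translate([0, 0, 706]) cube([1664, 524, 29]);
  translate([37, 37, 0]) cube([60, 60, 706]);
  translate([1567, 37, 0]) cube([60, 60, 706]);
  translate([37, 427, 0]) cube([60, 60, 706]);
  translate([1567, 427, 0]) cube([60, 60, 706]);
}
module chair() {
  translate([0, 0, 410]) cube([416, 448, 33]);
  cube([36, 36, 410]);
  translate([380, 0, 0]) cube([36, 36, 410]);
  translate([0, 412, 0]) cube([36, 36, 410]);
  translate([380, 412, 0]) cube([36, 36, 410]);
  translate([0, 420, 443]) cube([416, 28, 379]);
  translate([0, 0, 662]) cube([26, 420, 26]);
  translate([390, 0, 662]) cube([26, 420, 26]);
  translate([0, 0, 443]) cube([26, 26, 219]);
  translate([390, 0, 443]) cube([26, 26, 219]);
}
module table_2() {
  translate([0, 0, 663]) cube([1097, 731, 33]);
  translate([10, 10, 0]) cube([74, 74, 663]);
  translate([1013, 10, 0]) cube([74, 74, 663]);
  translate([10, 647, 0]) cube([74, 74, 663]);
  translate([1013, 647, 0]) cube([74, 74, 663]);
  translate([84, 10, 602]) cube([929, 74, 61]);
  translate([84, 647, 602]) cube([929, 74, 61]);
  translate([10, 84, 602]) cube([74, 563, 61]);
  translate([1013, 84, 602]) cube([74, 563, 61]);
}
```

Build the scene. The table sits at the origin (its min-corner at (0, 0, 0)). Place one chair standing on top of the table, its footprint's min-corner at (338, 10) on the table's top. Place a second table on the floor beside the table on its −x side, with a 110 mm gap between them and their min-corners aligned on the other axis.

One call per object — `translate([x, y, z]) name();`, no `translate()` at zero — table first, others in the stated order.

table();
translate([338, 10, 735]) chair();
translate([-1207, 0, 0]) table_2();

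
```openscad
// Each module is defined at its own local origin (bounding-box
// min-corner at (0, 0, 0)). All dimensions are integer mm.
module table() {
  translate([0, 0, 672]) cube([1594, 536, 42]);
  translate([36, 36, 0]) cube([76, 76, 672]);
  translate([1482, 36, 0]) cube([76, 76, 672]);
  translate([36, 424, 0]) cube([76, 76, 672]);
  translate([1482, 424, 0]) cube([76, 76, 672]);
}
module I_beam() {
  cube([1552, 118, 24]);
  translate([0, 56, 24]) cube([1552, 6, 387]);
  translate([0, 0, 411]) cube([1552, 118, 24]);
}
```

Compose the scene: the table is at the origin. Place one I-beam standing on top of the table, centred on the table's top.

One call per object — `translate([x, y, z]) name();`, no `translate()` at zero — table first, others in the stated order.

table();
translate([21, 209, 714]) I_beam();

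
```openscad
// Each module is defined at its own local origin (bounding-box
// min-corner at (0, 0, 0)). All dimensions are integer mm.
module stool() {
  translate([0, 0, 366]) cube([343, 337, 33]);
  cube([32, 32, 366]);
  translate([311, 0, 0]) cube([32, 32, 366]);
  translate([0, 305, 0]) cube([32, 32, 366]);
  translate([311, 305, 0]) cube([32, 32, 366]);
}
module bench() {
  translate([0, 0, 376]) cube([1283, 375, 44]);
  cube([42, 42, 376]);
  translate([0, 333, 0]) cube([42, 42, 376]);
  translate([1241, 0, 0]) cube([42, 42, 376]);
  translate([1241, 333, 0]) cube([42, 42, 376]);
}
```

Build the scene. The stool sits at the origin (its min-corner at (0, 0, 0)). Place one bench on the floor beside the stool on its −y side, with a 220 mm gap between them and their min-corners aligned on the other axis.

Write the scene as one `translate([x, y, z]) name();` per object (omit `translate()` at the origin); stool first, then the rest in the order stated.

stool();
translate([0, -595, 0]) bench();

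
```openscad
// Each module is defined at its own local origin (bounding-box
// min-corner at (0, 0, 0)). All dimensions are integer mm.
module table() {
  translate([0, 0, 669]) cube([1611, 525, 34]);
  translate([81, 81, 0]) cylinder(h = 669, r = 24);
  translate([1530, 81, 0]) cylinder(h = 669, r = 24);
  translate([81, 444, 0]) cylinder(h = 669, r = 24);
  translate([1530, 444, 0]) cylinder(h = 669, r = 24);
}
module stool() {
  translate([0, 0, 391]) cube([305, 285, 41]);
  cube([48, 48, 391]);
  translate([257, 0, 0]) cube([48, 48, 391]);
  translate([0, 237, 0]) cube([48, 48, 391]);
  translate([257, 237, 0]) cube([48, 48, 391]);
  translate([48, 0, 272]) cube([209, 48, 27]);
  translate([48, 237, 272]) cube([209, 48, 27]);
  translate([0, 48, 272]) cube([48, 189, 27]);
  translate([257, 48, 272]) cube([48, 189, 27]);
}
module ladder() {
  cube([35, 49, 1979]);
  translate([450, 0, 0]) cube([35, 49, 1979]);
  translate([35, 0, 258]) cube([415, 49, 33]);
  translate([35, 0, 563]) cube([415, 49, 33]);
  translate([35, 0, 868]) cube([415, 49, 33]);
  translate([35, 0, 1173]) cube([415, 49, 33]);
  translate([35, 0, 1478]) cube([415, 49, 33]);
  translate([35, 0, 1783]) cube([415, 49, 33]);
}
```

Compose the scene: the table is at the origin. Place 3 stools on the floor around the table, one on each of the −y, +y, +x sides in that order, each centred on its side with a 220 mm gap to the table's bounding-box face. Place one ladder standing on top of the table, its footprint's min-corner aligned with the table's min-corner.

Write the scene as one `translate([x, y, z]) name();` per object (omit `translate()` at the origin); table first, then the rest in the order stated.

table();
translate([653, -505, 0]) stool();
translate([653, 745, 0]) stool();
translate([1831, 120, 0]) stool();
translate([0, 0, 703]) ladder();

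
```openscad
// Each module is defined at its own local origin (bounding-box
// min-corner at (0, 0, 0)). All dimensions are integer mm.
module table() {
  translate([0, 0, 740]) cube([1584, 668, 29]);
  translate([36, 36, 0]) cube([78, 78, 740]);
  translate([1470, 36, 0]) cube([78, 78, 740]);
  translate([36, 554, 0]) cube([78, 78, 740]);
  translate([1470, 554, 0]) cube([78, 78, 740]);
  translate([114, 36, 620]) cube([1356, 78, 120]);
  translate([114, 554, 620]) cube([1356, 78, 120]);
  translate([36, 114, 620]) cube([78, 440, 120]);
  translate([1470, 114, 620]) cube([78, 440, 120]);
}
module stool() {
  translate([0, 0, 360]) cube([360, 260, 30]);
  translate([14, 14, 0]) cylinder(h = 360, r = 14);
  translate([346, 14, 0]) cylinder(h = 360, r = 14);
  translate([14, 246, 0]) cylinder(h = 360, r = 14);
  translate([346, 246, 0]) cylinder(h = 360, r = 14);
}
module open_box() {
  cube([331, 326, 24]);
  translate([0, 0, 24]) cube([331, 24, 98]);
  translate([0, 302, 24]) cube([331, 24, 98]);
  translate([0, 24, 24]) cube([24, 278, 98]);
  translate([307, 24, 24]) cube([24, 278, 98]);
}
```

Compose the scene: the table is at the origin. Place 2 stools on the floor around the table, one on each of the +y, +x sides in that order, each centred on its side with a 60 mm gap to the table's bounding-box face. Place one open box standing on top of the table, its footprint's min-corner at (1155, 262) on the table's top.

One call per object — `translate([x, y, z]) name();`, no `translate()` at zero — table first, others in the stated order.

table();
translate([612, 728, 0]) stool();
translate([1644, 204, 0]) stool();
translate([1155, 262, 769]) open_box();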